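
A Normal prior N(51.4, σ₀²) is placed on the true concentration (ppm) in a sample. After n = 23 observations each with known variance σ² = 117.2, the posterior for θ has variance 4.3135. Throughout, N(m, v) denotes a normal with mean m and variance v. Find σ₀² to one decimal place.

σ₀² = 28.1

Posterior precision equals prior precision plus data precision: 1/σ_n² = 1/σ₀² + n/σ².
So 1/σ₀² = 1/4.3135 − 23/117.2 = 0.231830 − 0.196246 = 0.035584.
Hence σ₀² = 1/0.035584 ≈ 28.1.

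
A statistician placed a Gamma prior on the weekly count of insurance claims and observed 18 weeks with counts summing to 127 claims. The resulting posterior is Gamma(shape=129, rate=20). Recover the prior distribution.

A Gamma(α, β) prior (rate parametrization) on a Poisson rate with n observations summing to S gives posterior Gamma(α+S, β+n).
So α = 129 − 127 = 2 and β = 20 − 18 = 2.

Gamma(shape=2, rate=2)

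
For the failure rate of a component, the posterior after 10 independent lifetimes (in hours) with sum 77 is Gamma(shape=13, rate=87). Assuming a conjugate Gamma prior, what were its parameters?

Gamma(shape=3, rate=10)

Gamma–exponential conjugacy: posterior shape = α + n, posterior rate = β + Σtᵢ.
So α = 13 − 10 = 3 and β = 87 − 77 = 10.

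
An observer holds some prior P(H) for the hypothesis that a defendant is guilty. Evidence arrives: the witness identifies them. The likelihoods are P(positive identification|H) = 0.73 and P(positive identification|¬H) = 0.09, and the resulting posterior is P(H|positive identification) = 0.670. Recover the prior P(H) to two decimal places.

P(H) = 0.20

Bayes' rule in odds form gives O(H|E) = O(H)·[P(E|H)/P(E|¬H)], hence O(H) = O(H|E)/LR.
Posterior odds = 0.670/(1−0.670) = 2.0303. LR = 0.73/0.09 = 8.1111.
Prior odds = 2.0303/8.1111 = 0.2503, so P(H) = 0.2503/(1+0.2503) ≈ 0.20.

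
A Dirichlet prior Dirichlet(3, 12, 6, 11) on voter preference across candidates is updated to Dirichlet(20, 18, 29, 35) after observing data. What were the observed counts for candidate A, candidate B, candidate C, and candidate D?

For a Dirichlet(α) prior with multinomial counts c, the posterior is Dirichlet(α + c) componentwise.
Counts are posterior − prior componentwise: 20−3=17, 18−12=6, 29−6=23, 35−11=24.

counts (17, 6, 23, 24)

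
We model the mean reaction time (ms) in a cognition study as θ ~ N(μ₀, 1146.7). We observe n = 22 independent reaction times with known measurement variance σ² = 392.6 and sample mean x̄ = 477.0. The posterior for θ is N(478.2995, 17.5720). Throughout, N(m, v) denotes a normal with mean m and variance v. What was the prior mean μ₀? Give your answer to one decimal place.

μ₀ = 561.8

With known observation variance, the Normal–Normal posterior has precision τ_n = τ₀ + n/σ² and mean μ_n = (τ₀μ₀ + (n/σ²)x̄)/τ_n.
Here τ₀ = 1/1146.7 = 0.000872 and τ_data = 22/392.6 = 0.056037, so τ_n = 0.056909.
Rearranging for μ₀: μ₀ = (μ_n·τ_n − τ_data·x̄)/τ₀ = (478.2995·0.056909 − 0.056037·477.0) / 0.000872 = 0.489897/0.000872 ≈ 561.8.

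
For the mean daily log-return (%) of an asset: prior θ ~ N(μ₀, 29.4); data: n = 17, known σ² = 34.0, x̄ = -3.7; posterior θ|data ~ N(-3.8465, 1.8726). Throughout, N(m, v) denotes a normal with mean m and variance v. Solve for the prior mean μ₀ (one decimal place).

μ₀ = -6.0

The posterior mean is a precision-weighted average: μ_n = (τ₀μ₀ + τ_data·x̄)/(τ₀+τ_data), with τ₀=1/σ₀² and τ_data=n/σ².
Here τ₀ = 1/29.4 = 0.034014 and τ_data = 17/34.0 = 0.500000, so τ_n = 0.534014.
Rearranging for μ₀: μ₀ = (μ_n·τ_n − τ_data·x̄)/τ₀ = (-3.8465·0.534014 − 0.500000·-3.7) / 0.034014 = -0.204085/0.034014 ≈ -6.0.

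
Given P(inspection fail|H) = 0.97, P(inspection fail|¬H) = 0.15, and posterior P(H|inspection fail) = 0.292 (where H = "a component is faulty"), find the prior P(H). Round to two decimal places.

P(H) = 0.06

Bayes' rule in odds form gives O(H|E) = O(H)·[P(E|H)/P(E|¬H)], hence O(H) = O(H|E)/LR.
Posterior odds = 0.292/(1−0.292) = 0.4124. LR = 0.97/0.15 = 6.4667.
Prior odds = 0.4124/6.4667 = 0.0638, so P(H) = 0.0638/(1+0.0638) ≈ 0.06.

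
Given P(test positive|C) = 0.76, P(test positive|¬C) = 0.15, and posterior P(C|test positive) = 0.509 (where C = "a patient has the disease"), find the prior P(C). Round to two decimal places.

P(C) = 0.17

In odds form, posterior odds = prior odds × likelihood ratio, so prior odds = posterior odds ÷ LR.
Posterior odds = 0.509/(1−0.509) = 1.0367. LR = 0.76/0.15 = 5.0667.
Prior odds = 1.0367/5.0667 = 0.2046, so P(C) = 0.2046/(1+0.2046) ≈ 0.17.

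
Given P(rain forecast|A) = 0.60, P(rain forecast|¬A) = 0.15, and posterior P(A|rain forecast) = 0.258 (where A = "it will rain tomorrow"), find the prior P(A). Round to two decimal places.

In odds form, posterior odds = prior odds × likelihood ratio, so prior odds = posterior odds ÷ LR.
Posterior odds = 0.258/(1−0.258) = 0.3477. LR = 0.60/0.15 = 4.0000.
Prior odds = 0.3477/4.0000 = 0.0869, so P(A) = 0.0869/(1+0.0869) ≈ 0.08.

P(A) = 0.08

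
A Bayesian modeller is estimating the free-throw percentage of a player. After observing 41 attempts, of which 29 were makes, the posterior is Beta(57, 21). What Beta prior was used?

Under Beta–binomial conjugacy the posterior parameters are (a+s, b+f).
Subtract the data counts: 57−29=28, 21−12=9.

Beta(28, 9)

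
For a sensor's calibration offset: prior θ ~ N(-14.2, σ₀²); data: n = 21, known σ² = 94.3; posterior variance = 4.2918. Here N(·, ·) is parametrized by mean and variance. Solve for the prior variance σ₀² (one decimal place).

σ₀² = 97.0

Posterior precision equals prior precision plus data precision: 1/σ_n² = 1/σ₀² + n/σ².
So 1/σ₀² = 1/4.2918 − 21/94.3 = 0.233002 − 0.222694 = 0.010308.
Hence σ₀² = 1/0.010308 ≈ 97.0.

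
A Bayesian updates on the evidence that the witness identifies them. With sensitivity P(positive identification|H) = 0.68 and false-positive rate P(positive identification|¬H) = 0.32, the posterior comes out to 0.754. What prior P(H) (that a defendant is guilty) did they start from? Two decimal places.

Bayes' rule in odds form gives O(H|E) = O(H)·[P(E|H)/P(E|¬H)], hence O(H) = O(H|E)/LR.
Posterior odds = 0.754/(1−0.754) = 3.0650. LR = 0.68/0.32 = 2.1250.
Prior odds = 3.0650/2.1250 = 1.4424, so P(H) = 1.4424/(1+1.4424) ≈ 0.59.

P(H) = 0.59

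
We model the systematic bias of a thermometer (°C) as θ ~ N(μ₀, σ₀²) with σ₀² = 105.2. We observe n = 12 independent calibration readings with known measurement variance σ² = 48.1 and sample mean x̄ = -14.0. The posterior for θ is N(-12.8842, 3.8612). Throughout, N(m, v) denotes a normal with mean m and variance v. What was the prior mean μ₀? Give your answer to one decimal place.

The posterior mean is a precision-weighted average: μ_n = (τ₀μ₀ + τ_data·x̄)/(τ₀+τ_data), with τ₀=1/σ₀² and τ_data=n/σ².
Here τ₀ = 1/105.2 = 0.009506 and τ_data = 12/48.1 = 0.249480, so τ_n = 0.258986.
Rearranging for μ₀: μ₀ = (μ_n·τ_n − τ_data·x̄)/τ₀ = (-12.8842·0.258986 − 0.249480·-14.0) / 0.009506 = 0.155893/0.009506 ≈ 16.4.

μ₀ = 16.4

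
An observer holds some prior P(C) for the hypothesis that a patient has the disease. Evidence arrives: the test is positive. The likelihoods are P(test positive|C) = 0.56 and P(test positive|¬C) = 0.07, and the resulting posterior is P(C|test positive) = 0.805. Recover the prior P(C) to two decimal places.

In odds form, posterior odds = prior odds × likelihood ratio, so prior odds = posterior odds ÷ LR.
Posterior odds = 0.805/(1−0.805) = 4.1282. LR = 0.56/0.07 = 8.0000.
Prior odds = 4.1282/8.0000 = 0.5160, so P(C) = 0.5160/(1+0.5160) ≈ 0.34.

P(C) = 0.34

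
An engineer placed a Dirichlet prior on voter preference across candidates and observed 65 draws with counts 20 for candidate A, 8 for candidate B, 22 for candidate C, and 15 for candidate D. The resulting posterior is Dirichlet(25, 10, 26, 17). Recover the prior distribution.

Dirichlet(5, 2, 4, 2)

For a Dirichlet(α) prior with multinomial counts c, the posterior is Dirichlet(α + c) componentwise.
Subtract each count from the matching posterior parameter: 25−20=5, 10−8=2, 26−22=4, 17−15=2.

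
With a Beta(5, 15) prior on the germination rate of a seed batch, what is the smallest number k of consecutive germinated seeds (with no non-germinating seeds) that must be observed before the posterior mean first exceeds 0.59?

After k germinated seeds and 0 non-germinating seeds the posterior is Beta(5+k, 15), with mean (5+k)/(5+15+k).
Set (5+k)/(20+k) > 0.59 and solve: k > (0.59·20 − 5)/(1 − 0.59) = 16.585.
The smallest integer exceeding 16.585 is 17.

k = 17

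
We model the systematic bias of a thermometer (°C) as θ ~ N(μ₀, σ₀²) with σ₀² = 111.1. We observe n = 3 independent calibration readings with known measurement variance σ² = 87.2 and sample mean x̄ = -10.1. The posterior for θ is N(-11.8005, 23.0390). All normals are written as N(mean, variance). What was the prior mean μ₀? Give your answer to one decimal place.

With known observation variance, the Normal–Normal posterior has precision τ_n = τ₀ + n/σ² and mean μ_n = (τ₀μ₀ + (n/σ²)x̄)/τ_n.
Here τ₀ = 1/111.1 = 0.009001 and τ_data = 3/87.2 = 0.034404, so τ_n = 0.043405.
Rearranging for μ₀: μ₀ = (μ_n·τ_n − τ_data·x̄)/τ₀ = (-11.8005·0.043405 − 0.034404·-10.1) / 0.009001 = -0.164720/0.009001 ≈ -18.3.

μ₀ = -18.3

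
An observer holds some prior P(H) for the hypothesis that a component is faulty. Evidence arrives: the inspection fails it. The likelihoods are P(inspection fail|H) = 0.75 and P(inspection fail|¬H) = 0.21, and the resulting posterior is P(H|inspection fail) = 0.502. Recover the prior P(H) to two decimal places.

Bayes' rule in odds form gives O(H|E) = O(H)·[P(E|H)/P(E|¬H)], hence O(H) = O(H|E)/LR.
Posterior odds = 0.502/(1−0.502) = 1.0080. LR = 0.75/0.21 = 3.5714.
Prior odds = 1.0080/3.5714 = 0.2822, so P(H) = 0.2822/(1+0.2822) ≈ 0.22.

P(H) = 0.22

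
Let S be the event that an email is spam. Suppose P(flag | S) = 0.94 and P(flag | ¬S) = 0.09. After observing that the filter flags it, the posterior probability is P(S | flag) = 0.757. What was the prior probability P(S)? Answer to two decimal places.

Bayes' rule in odds form gives O(S|E) = O(S)·[P(E|S)/P(E|¬S)], hence O(S) = O(S|E)/LR.
Posterior odds = 0.757/(1−0.757) = 3.1152. LR = 0.94/0.09 = 10.4444.
Prior odds = 3.1152/10.4444 = 0.2983, so P(S) = 0.2983/(1+0.2983) ≈ 0.23.

P(S) = 0.23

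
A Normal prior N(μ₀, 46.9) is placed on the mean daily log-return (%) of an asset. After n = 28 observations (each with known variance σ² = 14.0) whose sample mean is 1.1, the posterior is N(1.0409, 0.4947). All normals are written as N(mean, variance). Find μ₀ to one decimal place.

μ₀ = -4.5

The posterior mean is a precision-weighted average: μ_n = (τ₀μ₀ + τ_data·x̄)/(τ₀+τ_data), with τ₀=1/σ₀² and τ_data=n/σ².
Here τ₀ = 1/46.9 = 0.021322 and τ_data = 28/14.0 = 2.000000, so τ_n = 2.021322.
Rearranging for μ₀: μ₀ = (μ_n·τ_n − τ_data·x̄)/τ₀ = (1.0409·2.021322 − 2.000000·1.1) / 0.021322 = -0.096006/0.021322 ≈ -4.5.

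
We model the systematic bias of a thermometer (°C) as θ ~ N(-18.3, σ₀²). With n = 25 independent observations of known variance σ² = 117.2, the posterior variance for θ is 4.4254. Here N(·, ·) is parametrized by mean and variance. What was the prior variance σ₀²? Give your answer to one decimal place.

σ₀² = 79.0

Posterior precision equals prior precision plus data precision: 1/σ_n² = 1/σ₀² + n/σ².
So 1/σ₀² = 1/4.4254 − 25/117.2 = 0.225968 − 0.213311 = 0.012657.
Hence σ₀² = 1/0.012657 ≈ 79.0.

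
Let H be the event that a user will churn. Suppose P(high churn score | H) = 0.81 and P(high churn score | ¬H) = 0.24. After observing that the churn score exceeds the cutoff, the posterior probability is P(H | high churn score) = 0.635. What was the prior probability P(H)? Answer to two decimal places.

In odds form, posterior odds = prior odds × likelihood ratio, so prior odds = posterior odds ÷ LR.
Posterior odds = 0.635/(1−0.635) = 1.7397. LR = 0.81/0.24 = 3.3750.
Prior odds = 1.7397/3.3750 = 0.5155, so P(H) = 0.5155/(1+0.5155) ≈ 0.34.

P(H) = 0.34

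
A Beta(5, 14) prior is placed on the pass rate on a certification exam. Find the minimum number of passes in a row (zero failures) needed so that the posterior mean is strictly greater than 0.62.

After k passes and 0 failures the posterior is Beta(5+k, 14), with mean (5+k)/(5+14+k).
Set (5+k)/(19+k) > 0.62 and solve: k > (0.62·19 − 5)/(1 − 0.62) = 17.842.
The smallest integer exceeding 17.842 is 18.

k = 18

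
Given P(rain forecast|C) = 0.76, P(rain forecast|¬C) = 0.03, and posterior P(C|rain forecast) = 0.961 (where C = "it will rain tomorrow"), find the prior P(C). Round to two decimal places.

Bayes' rule in odds form gives O(C|E) = O(C)·[P(E|C)/P(E|¬C)], hence O(C) = O(C|E)/LR.
Posterior odds = 0.961/(1−0.961) = 24.6410. LR = 0.76/0.03 = 25.3333.
Prior odds = 24.6410/25.3333 = 0.9727, so P(C) = 0.9727/(1+0.9727) ≈ 0.49.

P(C) = 0.49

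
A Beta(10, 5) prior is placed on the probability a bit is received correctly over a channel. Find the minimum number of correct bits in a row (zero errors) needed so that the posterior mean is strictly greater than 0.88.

After k correct bits and 0 errors the posterior is Beta(10+k, 5), with mean (10+k)/(10+5+k).
Set (10+k)/(15+k) > 0.88 and solve: k > (0.88·15 − 10)/(1 − 0.88) = 26.667.
The smallest integer exceeding 26.667 is 27, and checking k=27: (37)/(42) = 0.8810 > 0.88.

k = 27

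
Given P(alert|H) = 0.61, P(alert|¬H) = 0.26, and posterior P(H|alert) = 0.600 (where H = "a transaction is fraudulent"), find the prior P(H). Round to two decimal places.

P(H) = 0.39

In odds form, posterior odds = prior odds × likelihood ratio, so prior odds = posterior odds ÷ LR.
Posterior odds = 0.600/(1−0.600) = 1.5000. LR = 0.61/0.26 = 2.3462.
Prior odds = 1.5000/2.3462 = 0.6393, so P(H) = 0.6393/(1+0.6393) ≈ 0.39.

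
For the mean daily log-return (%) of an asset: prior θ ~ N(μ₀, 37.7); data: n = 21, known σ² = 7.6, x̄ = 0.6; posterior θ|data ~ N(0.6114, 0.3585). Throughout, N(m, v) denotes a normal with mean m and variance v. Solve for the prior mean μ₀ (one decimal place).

The posterior mean is a precision-weighted average: μ_n = (τ₀μ₀ + τ_data·x̄)/(τ₀+τ_data), with τ₀=1/σ₀² and τ_data=n/σ².
Here τ₀ = 1/37.7 = 0.026525 and τ_data = 21/7.6 = 2.763158, so τ_n = 2.789683.
Rearranging for μ₀: μ₀ = (μ_n·τ_n − τ_data·x̄)/τ₀ = (0.6114·2.789683 − 2.763158·0.6) / 0.026525 = 0.047717/0.026525 ≈ 1.8.

μ₀ = 1.8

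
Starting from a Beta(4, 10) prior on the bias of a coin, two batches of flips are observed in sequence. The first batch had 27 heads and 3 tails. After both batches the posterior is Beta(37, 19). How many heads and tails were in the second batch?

6 heads and 6 tails

Because Beta–binomial updating is additive in the counts, the combined data contributed (α_post−α_prior, β_post−β_prior) successes and failures.
Total across both batches: 37−4=33 heads, 19−10=9 tails.
Subtract the first batch: 33−27=6 heads and 9−3=6 tails.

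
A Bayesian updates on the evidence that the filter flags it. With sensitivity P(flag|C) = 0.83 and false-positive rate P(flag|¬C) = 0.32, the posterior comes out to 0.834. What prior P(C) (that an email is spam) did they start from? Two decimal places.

P(C) = 0.66

Bayes' rule in odds form gives O(C|E) = O(C)·[P(E|C)/P(E|¬C)], hence O(C) = O(C|E)/LR.
Posterior odds = 0.834/(1−0.834) = 5.0241. LR = 0.83/0.32 = 2.5938.
Prior odds = 5.0241/2.5938 = 1.9370, so P(C) = 1.9370/(1+1.9370) ≈ 0.66.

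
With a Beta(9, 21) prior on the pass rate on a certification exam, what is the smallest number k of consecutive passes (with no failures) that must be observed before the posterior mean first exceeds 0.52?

k = 14

After k passes and 0 failures the posterior is Beta(9+k, 21), with mean (9+k)/(9+21+k).
Set (9+k)/(30+k) > 0.52 and solve: k > (0.52·30 − 9)/(1 − 0.52) = 13.750.
The smallest integer exceeding 13.750 is 14.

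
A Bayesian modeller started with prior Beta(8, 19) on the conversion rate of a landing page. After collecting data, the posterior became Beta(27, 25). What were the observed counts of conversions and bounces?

19 conversions and 6 bounces

A Beta(a, b) prior with s successes and f failures in binomial data gives a Beta(a+s, b+f) posterior.
Match parameters: s=27−8=19, f=25−19=6.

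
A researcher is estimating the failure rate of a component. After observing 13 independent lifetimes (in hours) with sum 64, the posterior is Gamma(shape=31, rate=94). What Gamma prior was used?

For an exponential likelihood with a Gamma(α, β) prior on the rate, n observations with total T give posterior Gamma(α+n, β+T).
So α = 31 − 13 = 18 and β = 94 − 64 = 30.

Gamma(shape=18, rate=30)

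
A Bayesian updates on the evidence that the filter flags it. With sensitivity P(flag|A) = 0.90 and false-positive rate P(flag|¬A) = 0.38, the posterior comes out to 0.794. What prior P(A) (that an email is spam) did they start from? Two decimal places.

P(A) = 0.62

In odds form, posterior odds = prior odds × likelihood ratio, so prior odds = posterior odds ÷ LR.
Posterior odds = 0.794/(1−0.794) = 3.8544. LR = 0.90/0.38 = 2.3684.
Prior odds = 3.8544/2.3684 = 1.6274, so P(A) = 1.6274/(1+1.6274) ≈ 0.62.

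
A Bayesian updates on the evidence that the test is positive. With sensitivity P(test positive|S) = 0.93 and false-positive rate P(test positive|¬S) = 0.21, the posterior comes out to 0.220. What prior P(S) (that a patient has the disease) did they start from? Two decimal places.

P(S) = 0.06

Bayes' rule in odds form gives O(S|E) = O(S)·[P(E|S)/P(E|¬S)], hence O(S) = O(S|E)/LR.
Posterior odds = 0.220/(1−0.220) = 0.2821. LR = 0.93/0.21 = 4.4286.
Prior odds = 0.2821/4.4286 = 0.0637, so P(S) = 0.0637/(1+0.0637) ≈ 0.06.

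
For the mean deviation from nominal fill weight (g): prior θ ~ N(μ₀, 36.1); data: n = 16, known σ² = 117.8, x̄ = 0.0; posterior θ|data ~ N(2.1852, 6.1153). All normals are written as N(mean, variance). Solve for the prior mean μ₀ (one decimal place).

With known observation variance, the Normal–Normal posterior has precision τ_n = τ₀ + n/σ² and mean μ_n = (τ₀μ₀ + (n/σ²)x̄)/τ_n.
Here τ₀ = 1/36.1 = 0.027701 and τ_data = 16/117.8 = 0.135823, so τ_n = 0.163524.
Rearranging for μ₀: μ₀ = (μ_n·τ_n − τ_data·x̄)/τ₀ = (2.1852·0.163524 − 0.135823·0.0) / 0.027701 = 0.357333/0.027701 ≈ 12.9.

μ₀ = 12.9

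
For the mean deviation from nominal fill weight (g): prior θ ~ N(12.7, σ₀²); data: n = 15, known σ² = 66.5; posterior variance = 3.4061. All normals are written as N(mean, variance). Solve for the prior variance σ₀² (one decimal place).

Posterior precision equals prior precision plus data precision: 1/σ_n² = 1/σ₀² + n/σ².
So 1/σ₀² = 1/3.4061 − 15/66.5 = 0.293591 − 0.225564 = 0.068027.
Hence σ₀² = 1/0.068027 ≈ 14.7.

σ₀² = 14.7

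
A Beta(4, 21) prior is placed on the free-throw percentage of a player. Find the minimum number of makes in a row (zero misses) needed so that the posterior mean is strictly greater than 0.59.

k = 27

After k makes and 0 misses the posterior is Beta(4+k, 21), with mean (4+k)/(4+21+k).
Set (4+k)/(25+k) > 0.59 and solve: k > (0.59·25 − 4)/(1 − 0.59) = 26.220.
The smallest integer exceeding 26.220 is 27.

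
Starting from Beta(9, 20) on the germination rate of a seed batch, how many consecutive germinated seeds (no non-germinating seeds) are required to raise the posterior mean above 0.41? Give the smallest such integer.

k = 5

After k germinated seeds and 0 non-germinating seeds the posterior is Beta(9+k, 20), with mean (9+k)/(9+20+k).
Set (9+k)/(29+k) > 0.41 and solve: k > (0.41·29 − 9)/(1 − 0.41) = 4.898.
The smallest integer exceeding 4.898 is 5.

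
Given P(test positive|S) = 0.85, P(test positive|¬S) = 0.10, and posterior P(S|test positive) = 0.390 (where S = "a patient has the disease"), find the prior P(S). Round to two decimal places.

P(S) = 0.07

In odds form, posterior odds = prior odds × likelihood ratio, so prior odds = posterior odds ÷ LR.
Posterior odds = 0.390/(1−0.390) = 0.6393. LR = 0.85/0.10 = 8.5000.
Prior odds = 0.6393/8.5000 = 0.0752, so P(S) = 0.0752/(1+0.0752) ≈ 0.07.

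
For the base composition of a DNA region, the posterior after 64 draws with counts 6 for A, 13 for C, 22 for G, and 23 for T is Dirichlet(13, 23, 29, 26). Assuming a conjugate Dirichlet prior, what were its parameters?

Dirichlet(7, 10, 7, 3)

For a Dirichlet(α) prior with multinomial counts c, the posterior is Dirichlet(α + c) componentwise.
Subtract each count from the matching posterior parameter: 13−6=7, 23−13=10, 29−22=7, 26−23=3.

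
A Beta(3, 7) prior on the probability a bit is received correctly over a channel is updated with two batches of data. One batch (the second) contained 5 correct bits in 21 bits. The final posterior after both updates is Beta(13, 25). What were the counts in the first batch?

5 correct bits and 2 errors

Because Beta–binomial updating is additive in the counts, the combined data contributed (α_post−α_prior, β_post−β_prior) successes and failures.
Total across both batches: 13−3=10 correct bits, 25−7=18 errors.
Subtract the second batch: 10−5=5 correct bits and 18−16=2 errors.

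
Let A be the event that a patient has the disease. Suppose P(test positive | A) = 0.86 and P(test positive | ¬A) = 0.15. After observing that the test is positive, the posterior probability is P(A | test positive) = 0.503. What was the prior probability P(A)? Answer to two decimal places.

Bayes' rule in odds form gives O(A|E) = O(A)·[P(E|A)/P(E|¬A)], hence O(A) = O(A|E)/LR.
Posterior odds = 0.503/(1−0.503) = 1.0121. LR = 0.86/0.15 = 5.7333.
Prior odds = 1.0121/5.7333 = 0.1765, so P(A) = 0.1765/(1+0.1765) ≈ 0.15.

P(A) = 0.15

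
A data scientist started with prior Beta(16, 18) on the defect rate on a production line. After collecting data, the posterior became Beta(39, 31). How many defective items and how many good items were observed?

Beta is conjugate to the binomial likelihood: posterior = Beta(a+s, b+f).
Match parameters: s=39−16=23, f=31−18=13.

23 defective items and 13 good items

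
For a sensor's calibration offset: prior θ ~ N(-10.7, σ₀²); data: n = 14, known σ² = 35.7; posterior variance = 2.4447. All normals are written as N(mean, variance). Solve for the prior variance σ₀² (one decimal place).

σ₀² = 59.2

For the Normal–Normal model with known σ², precisions add: τ_n = τ₀ + n/σ².
So 1/σ₀² = 1/2.4447 − 14/35.7 = 0.409048 − 0.392157 = 0.016891.
Hence σ₀² = 1/0.016891 ≈ 59.2.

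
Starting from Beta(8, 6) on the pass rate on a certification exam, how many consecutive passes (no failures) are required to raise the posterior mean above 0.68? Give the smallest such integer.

k = 5

After k passes and 0 failures the posterior is Beta(8+k, 6), with mean (8+k)/(8+6+k).
Set (8+k)/(14+k) > 0.68 and solve: k > (0.68·14 − 8)/(1 − 0.68) = 4.750.
The smallest integer exceeding 4.750 is 5.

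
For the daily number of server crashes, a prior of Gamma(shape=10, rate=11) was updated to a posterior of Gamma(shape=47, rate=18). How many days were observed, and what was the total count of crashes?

n = 7 days with total 37 crashes

Gamma–Poisson conjugacy: posterior shape = α + Σxᵢ, posterior rate = β + n.
Matching: Σxᵢ = 47 − 10 = 37 and n = 18 − 11 = 7.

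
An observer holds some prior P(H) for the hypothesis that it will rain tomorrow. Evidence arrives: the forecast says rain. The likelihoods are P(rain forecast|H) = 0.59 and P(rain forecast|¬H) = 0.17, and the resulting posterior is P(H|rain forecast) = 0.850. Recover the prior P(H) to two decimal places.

In odds form, posterior odds = prior odds × likelihood ratio, so prior odds = posterior odds ÷ LR.
Posterior odds = 0.850/(1−0.850) = 5.6667. LR = 0.59/0.17 = 3.4706.
Prior odds = 5.6667/3.4706 = 1.6328, so P(H) = 1.6328/(1+1.6328) ≈ 0.62.

P(H) = 0.62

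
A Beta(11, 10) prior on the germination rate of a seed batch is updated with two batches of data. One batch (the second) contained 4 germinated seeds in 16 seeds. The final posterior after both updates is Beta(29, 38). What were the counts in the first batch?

Because Beta–binomial updating is additive in the counts, the combined data contributed (α_post−α_prior, β_post−β_prior) successes and failures.
Total across both batches: 29−11=18 germinated seeds, 38−10=28 non-germinating seeds.
Subtract the second batch: 18−4=14 germinated seeds and 28−12=16 non-germinating seeds.

14 germinated seeds and 16 non-germinating seeds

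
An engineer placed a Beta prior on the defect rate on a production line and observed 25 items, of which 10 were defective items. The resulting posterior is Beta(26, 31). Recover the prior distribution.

Beta(16, 16)

Under Beta–binomial conjugacy the posterior parameters are (a+s, b+f).
Subtract the data counts: 26−10=16, 31−15=16.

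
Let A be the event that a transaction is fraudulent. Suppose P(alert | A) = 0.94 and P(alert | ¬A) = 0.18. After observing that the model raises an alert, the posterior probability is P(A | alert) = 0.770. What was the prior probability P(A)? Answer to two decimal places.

Bayes' rule in odds form gives O(A|E) = O(A)·[P(E|A)/P(E|¬A)], hence O(A) = O(A|E)/LR.
Posterior odds = 0.770/(1−0.770) = 3.3478. LR = 0.94/0.18 = 5.2222.
Prior odds = 3.3478/5.2222 = 0.6411, so P(A) = 0.6411/(1+0.6411) ≈ 0.39.

P(A) = 0.39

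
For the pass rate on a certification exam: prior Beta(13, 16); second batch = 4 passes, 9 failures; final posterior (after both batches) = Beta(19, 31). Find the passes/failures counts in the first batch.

Because Beta–binomial updating is additive in the counts, the combined data contributed (α_post−α_prior, β_post−β_prior) successes and failures.
Total across both batches: 19−13=6 passes, 31−16=15 failures.
Subtract the second batch: 6−4=2 passes and 15−9=6 failures.

2 passes and 6 failures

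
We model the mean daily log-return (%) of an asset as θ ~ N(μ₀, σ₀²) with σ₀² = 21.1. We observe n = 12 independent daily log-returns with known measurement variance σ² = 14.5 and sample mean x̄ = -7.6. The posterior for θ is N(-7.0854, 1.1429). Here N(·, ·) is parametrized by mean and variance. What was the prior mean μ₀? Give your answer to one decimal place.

μ₀ = 1.9

With known observation variance, the Normal–Normal posterior has precision τ_n = τ₀ + n/σ² and mean μ_n = (τ₀μ₀ + (n/σ²)x̄)/τ_n.
Here τ₀ = 1/21.1 = 0.047393 and τ_data = 12/14.5 = 0.827586, so τ_n = 0.874979.
Rearranging for μ₀: μ₀ = (μ_n·τ_n − τ_data·x̄)/τ₀ = (-7.0854·0.874979 − 0.827586·-7.6) / 0.047393 = 0.090077/0.047393 ≈ 1.9.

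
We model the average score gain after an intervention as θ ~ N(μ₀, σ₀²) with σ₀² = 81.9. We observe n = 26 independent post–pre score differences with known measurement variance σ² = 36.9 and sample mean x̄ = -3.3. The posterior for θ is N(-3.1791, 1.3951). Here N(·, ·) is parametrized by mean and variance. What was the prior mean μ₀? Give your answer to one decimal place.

μ₀ = 3.8

With known observation variance, the Normal–Normal posterior has precision τ_n = τ₀ + n/σ² and mean μ_n = (τ₀μ₀ + (n/σ²)x̄)/τ_n.
Here τ₀ = 1/81.9 = 0.012210 and τ_data = 26/36.9 = 0.704607, so τ_n = 0.716817.
Rearranging for μ₀: μ₀ = (μ_n·τ_n − τ_data·x̄)/τ₀ = (-3.1791·0.716817 − 0.704607·-3.3) / 0.012210 = 0.046370/0.012210 ≈ 3.8.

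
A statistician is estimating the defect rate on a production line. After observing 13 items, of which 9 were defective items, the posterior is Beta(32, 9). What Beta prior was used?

Beta is conjugate to the binomial likelihood: posterior = Beta(a+s, b+f).
Subtract the data counts: 32−9=23, 9−4=5.

Beta(23, 5)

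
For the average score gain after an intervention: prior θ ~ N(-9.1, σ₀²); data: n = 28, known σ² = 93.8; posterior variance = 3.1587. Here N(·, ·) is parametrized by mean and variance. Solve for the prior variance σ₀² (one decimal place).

σ₀² = 55.3

Posterior precision equals prior precision plus data precision: 1/σ_n² = 1/σ₀² + n/σ².
So 1/σ₀² = 1/3.1587 − 28/93.8 = 0.316586 − 0.298507 = 0.018079.
Hence σ₀² = 1/0.018079 ≈ 55.3.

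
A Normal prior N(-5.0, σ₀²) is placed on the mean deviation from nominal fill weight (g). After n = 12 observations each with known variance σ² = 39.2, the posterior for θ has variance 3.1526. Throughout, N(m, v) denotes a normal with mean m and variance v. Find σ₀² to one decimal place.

σ₀² = 90.3

Posterior precision equals prior precision plus data precision: 1/σ_n² = 1/σ₀² + n/σ².
So 1/σ₀² = 1/3.1526 − 12/39.2 = 0.317199 − 0.306122 = 0.011077.
Hence σ₀² = 1/0.011077 ≈ 90.3.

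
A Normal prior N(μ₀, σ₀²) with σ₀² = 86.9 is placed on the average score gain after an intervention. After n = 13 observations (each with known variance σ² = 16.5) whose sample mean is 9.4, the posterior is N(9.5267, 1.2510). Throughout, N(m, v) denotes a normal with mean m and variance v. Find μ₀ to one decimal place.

With known observation variance, the Normal–Normal posterior has precision τ_n = τ₀ + n/σ² and mean μ_n = (τ₀μ₀ + (n/σ²)x̄)/τ_n.
Here τ₀ = 1/86.9 = 0.011507 and τ_data = 13/16.5 = 0.787879, so τ_n = 0.799386.
Rearranging for μ₀: μ₀ = (μ_n·τ_n − τ_data·x̄)/τ₀ = (9.5267·0.799386 − 0.787879·9.4) / 0.011507 = 0.209448/0.011507 ≈ 18.2.

μ₀ = 18.2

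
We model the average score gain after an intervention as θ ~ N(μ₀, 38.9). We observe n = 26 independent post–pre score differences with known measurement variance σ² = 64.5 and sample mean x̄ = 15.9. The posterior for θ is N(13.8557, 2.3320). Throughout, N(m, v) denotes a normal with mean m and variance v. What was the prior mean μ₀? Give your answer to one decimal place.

μ₀ = -18.2

The posterior mean is a precision-weighted average: μ_n = (τ₀μ₀ + τ_data·x̄)/(τ₀+τ_data), with τ₀=1/σ₀² and τ_data=n/σ².
Here τ₀ = 1/38.9 = 0.025707 and τ_data = 26/64.5 = 0.403101, so τ_n = 0.428808.
Rearranging for μ₀: μ₀ = (μ_n·τ_n − τ_data·x̄)/τ₀ = (13.8557·0.428808 − 0.403101·15.9) / 0.025707 = -0.467871/0.025707 ≈ -18.2.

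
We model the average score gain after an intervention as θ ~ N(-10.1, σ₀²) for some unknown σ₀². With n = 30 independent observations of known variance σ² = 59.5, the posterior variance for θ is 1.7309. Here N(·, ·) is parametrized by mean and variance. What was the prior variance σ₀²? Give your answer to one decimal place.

For the Normal–Normal model with known σ², precisions add: τ_n = τ₀ + n/σ².
So 1/σ₀² = 1/1.7309 − 30/59.5 = 0.577734 − 0.504202 = 0.073532.
Hence σ₀² = 1/0.073532 ≈ 13.6.

σ₀² = 13.6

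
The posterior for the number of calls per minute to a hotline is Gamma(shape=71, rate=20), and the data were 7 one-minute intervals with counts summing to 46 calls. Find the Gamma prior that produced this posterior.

Gamma–Poisson conjugacy: posterior shape = α + Σxᵢ, posterior rate = β + n.
So α = 71 − 46 = 25 and β = 20 − 7 = 13.

Gamma(shape=25, rate=13)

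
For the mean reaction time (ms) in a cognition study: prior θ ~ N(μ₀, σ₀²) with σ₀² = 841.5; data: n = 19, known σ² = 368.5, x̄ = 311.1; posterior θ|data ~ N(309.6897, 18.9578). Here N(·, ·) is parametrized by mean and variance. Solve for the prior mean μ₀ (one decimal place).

μ₀ = 248.5

The posterior mean is a precision-weighted average: μ_n = (τ₀μ₀ + τ_data·x̄)/(τ₀+τ_data), with τ₀=1/σ₀² and τ_data=n/σ².
Here τ₀ = 1/841.5 = 0.001188 and τ_data = 19/368.5 = 0.051560, so τ_n = 0.052748.
Rearranging for μ₀: μ₀ = (μ_n·τ_n − τ_data·x̄)/τ₀ = (309.6897·0.052748 − 0.051560·311.1) / 0.001188 = 0.295196/0.001188 ≈ 248.5.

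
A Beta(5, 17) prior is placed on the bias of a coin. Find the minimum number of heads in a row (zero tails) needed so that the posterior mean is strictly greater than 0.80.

k = 64

After k heads and 0 tails the posterior is Beta(5+k, 17), with mean (5+k)/(5+17+k).
Set (5+k)/(22+k) > 0.80 and solve: k > (0.80·22 − 5)/(1 − 0.80) = 63.000.
The smallest integer exceeding 63.000 is 64.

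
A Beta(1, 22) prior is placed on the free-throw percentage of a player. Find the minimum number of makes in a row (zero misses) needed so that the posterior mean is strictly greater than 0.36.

After k makes and 0 misses the posterior is Beta(1+k, 22), with mean (1+k)/(1+22+k).
Set (1+k)/(23+k) > 0.36 and solve: k > (0.36·23 − 1)/(1 − 0.36) = 11.375.
The smallest integer exceeding 11.375 is 12, and checking k=12: (13)/(35) = 0.3714 > 0.36.

k = 12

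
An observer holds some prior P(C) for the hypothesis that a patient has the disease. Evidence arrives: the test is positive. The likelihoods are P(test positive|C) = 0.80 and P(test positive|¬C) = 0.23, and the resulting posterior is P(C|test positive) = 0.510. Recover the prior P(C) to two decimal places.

P(C) = 0.23

In odds form, posterior odds = prior odds × likelihood ratio, so prior odds = posterior odds ÷ LR.
Posterior odds = 0.510/(1−0.510) = 1.0408. LR = 0.80/0.23 = 3.4783.
Prior odds = 1.0408/3.4783 = 0.2992, so P(C) = 0.2992/(1+0.2992) ≈ 0.23.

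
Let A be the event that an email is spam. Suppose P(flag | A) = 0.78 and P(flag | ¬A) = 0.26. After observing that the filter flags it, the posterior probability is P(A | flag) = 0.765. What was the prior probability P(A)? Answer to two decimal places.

P(A) = 0.52

Bayes' rule in odds form gives O(A|E) = O(A)·[P(E|A)/P(E|¬A)], hence O(A) = O(A|E)/LR.
Posterior odds = 0.765/(1−0.765) = 3.2553. LR = 0.78/0.26 = 3.0000.
Prior odds = 3.2553/3.0000 = 1.0851, so P(A) = 1.0851/(1+1.0851) ≈ 0.52.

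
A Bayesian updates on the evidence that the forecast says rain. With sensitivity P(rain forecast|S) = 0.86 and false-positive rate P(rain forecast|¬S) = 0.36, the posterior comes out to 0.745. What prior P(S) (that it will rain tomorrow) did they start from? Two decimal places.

P(S) = 0.55

Bayes' rule in odds form gives O(S|E) = O(S)·[P(E|S)/P(E|¬S)], hence O(S) = O(S|E)/LR.
Posterior odds = 0.745/(1−0.745) = 2.9216. LR = 0.86/0.36 = 2.3889.
Prior odds = 2.9216/2.3889 = 1.2230, so P(S) = 1.2230/(1+1.2230) ≈ 0.55.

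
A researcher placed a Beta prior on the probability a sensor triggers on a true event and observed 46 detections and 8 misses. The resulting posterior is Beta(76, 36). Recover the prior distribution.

Beta(30, 28)

Beta is conjugate to the binomial likelihood: posterior = Beta(a+s, b+f).
Subtract the data counts: 76−46=30, 36−8=28.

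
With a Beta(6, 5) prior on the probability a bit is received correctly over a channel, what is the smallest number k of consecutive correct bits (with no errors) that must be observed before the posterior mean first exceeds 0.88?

After k correct bits and 0 errors the posterior is Beta(6+k, 5), with mean (6+k)/(6+5+k).
Set (6+k)/(11+k) > 0.88 and solve: k > (0.88·11 − 6)/(1 − 0.88) = 30.667.
The smallest integer exceeding 30.667 is 31.

k = 31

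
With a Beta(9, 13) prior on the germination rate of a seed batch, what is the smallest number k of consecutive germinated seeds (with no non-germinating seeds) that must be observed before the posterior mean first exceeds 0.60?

k = 11

After k germinated seeds and 0 non-germinating seeds the posterior is Beta(9+k, 13), with mean (9+k)/(9+13+k).
Set (9+k)/(22+k) > 0.60 and solve: k > (0.60·22 − 9)/(1 − 0.60) = 10.500.
The smallest integer exceeding 10.500 is 11.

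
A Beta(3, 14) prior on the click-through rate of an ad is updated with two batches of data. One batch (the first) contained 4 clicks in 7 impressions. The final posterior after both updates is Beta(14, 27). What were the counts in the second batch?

7 clicks and 10 non-clicks

Because Beta–binomial updating is additive in the counts, the combined data contributed (α_post−α_prior, β_post−β_prior) successes and failures.
Total across both batches: 14−3=11 clicks, 27−14=13 non-clicks.
Subtract the first batch: 11−4=7 clicks and 13−3=10 non-clicks.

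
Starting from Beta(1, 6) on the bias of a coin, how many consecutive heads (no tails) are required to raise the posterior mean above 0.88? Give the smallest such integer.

After k heads and 0 tails the posterior is Beta(1+k, 6), with mean (1+k)/(1+6+k).
Set (1+k)/(7+k) > 0.88 and solve: k > (0.88·7 − 1)/(1 − 0.88) = 43.000.
The smallest integer exceeding 43.000 is 44, and checking k=44: (45)/(51) = 0.8824 > 0.88.

k = 44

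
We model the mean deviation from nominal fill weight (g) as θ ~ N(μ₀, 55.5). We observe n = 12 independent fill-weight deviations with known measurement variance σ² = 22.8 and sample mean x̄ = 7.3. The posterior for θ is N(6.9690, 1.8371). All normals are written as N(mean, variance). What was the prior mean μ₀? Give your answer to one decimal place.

The posterior mean is a precision-weighted average: μ_n = (τ₀μ₀ + τ_data·x̄)/(τ₀+τ_data), with τ₀=1/σ₀² and τ_data=n/σ².
Here τ₀ = 1/55.5 = 0.018018 and τ_data = 12/22.8 = 0.526316, so τ_n = 0.544334.
Rearranging for μ₀: μ₀ = (μ_n·τ_n − τ_data·x̄)/τ₀ = (6.9690·0.544334 − 0.526316·7.3) / 0.018018 = -0.048643/0.018018 ≈ -2.7.

μ₀ = -2.7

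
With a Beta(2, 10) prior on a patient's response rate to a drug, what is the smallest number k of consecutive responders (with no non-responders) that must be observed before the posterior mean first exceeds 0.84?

After k responders and 0 non-responders the posterior is Beta(2+k, 10), with mean (2+k)/(2+10+k).
Set (2+k)/(12+k) > 0.84 and solve: k > (0.84·12 − 2)/(1 − 0.84) = 50.500.
The smallest integer exceeding 50.500 is 51.

k = 51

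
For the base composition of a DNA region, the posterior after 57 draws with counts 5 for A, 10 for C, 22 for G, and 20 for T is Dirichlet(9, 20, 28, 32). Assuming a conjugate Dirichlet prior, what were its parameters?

For a Dirichlet(α) prior with multinomial counts c, the posterior is Dirichlet(α + c) componentwise.
Subtract each count from the matching posterior parameter: 9−5=4, 20−10=10, 28−22=6, 32−20=12.

Dirichlet(4, 10, 6, 12)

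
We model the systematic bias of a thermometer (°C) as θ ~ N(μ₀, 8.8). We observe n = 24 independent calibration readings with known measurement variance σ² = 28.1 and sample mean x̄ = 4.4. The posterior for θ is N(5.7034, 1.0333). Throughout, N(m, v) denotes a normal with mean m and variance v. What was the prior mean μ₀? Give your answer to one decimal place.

μ₀ = 15.5

The posterior mean is a precision-weighted average: μ_n = (τ₀μ₀ + τ_data·x̄)/(τ₀+τ_data), with τ₀=1/σ₀² and τ_data=n/σ².
Here τ₀ = 1/8.8 = 0.113636 and τ_data = 24/28.1 = 0.854093, so τ_n = 0.967729.
Rearranging for μ₀: μ₀ = (μ_n·τ_n − τ_data·x̄)/τ₀ = (5.7034·0.967729 − 0.854093·4.4) / 0.113636 = 1.761336/0.113636 ≈ 15.5.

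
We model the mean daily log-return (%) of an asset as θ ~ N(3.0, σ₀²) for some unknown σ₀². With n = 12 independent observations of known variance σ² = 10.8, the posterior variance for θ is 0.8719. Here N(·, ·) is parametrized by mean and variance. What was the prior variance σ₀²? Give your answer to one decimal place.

For the Normal–Normal model with known σ², precisions add: τ_n = τ₀ + n/σ².
So 1/σ₀² = 1/0.8719 − 12/10.8 = 1.146921 − 1.111111 = 0.035810.
Hence σ₀² = 1/0.035810 ≈ 27.9.

σ₀² = 27.9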